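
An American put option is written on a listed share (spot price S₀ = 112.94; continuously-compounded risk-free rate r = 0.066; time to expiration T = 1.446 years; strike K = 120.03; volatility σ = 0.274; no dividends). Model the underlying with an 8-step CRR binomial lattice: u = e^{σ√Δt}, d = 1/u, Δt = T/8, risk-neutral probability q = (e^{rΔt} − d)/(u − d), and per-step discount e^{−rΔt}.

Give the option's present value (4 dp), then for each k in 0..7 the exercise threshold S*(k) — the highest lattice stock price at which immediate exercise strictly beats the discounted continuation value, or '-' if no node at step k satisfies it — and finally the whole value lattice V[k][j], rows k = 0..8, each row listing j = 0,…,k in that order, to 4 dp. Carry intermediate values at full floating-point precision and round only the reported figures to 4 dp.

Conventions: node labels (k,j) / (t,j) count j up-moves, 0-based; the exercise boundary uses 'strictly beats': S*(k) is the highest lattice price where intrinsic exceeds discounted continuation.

price = 14.7119
boundary = - - 89.4676 79.6296 89.4676 79.6296 89.4676 100.5210
tree:
14.7119
21.5400 8.8050
30.5624 13.7831 4.4544
40.4004 20.9083 7.5831 1.6952
49.1566 30.5624 12.5590 3.2064 0.3520
56.9499 40.4004 20.0707 5.9775 0.7457 0.0000
63.8863 49.1566 30.5624 10.9361 1.5797 0.0000 0.0000
70.0599 56.9499 40.4004 19.5090 3.3467 0.0000 0.0000 0.0000
75.5547 63.8863 49.1566 30.5624 7.0900 0.0000 0.0000 0.0000 0.0000

params: Δt=0.18075 u=1.12355 d=0.89004 q=0.52230 e^(-rΔt)=0.98814
t_8 payoffs: 75.5547 63.8863 49.1566 30.5624 7.0900 0.0000 0.0000 0.0000 0.0000
t_7: node(7,0) S=49.9701 payoff=70.0599 vs cont=68.6365 → 70.0599 [stop]  node(7,1) S=63.0801 payoff=56.9499 vs cont=55.5265 → 56.9499 [stop]  node(7,2) S=79.6296 payoff=40.4004 vs cont=38.9770 → 40.4004 [stop]  node(7,3) S=100.5210 payoff=19.5090 vs cont=18.0856 → 19.5090 [stop]  node(7,4) S=126.8934 payoff=0.0000 vs cont=3.3467 → 3.3467 [wait]  node(7,5) S=160.1847 payoff=0.0000 vs cont=0.0000 → 0.0000 [wait]  node(7,6) S=202.2103 payoff=0.0000 vs cont=0.0000 → 0.0000 [wait]  node(7,7) S=255.2616 payoff=0.0000 vs cont=0.0000 → 0.0000 [wait]  ⇒ S*(7)=100.5210
t_6: node(6,0) S=56.1437 payoff=63.8863 vs cont=62.4629 → 63.8863 [stop]  node(6,1) S=70.8734 payoff=49.1566 vs cont=47.7332 → 49.1566 [stop]  node(6,2) S=89.4676 payoff=30.5624 vs cont=29.1390 → 30.5624 [stop]  node(6,3) S=112.9400 payoff=7.0900 vs cont=10.9361 → 10.9361 [wait]  node(6,4) S=142.5706 payoff=0.0000 vs cont=1.5797 → 1.5797 [wait]  node(6,5) S=179.9750 payoff=0.0000 vs cont=0.0000 → 0.0000 [wait]  node(6,6) S=227.1927 payoff=0.0000 vs cont=0.0000 → 0.0000 [wait]  ⇒ S*(6)=89.4676
t_5: node(5,0) S=63.0801 payoff=56.9499 vs cont=55.5265 → 56.9499 [stop]  node(5,1) S=79.6296 payoff=40.4004 vs cont=38.9770 → 40.4004 [stop]  node(5,2) S=100.5210 payoff=19.5090 vs cont=20.0707 → 20.0707 [wait]  node(5,3) S=126.8934 payoff=0.0000 vs cont=5.9775 → 5.9775 [wait]  node(5,4) S=160.1847 payoff=0.0000 vs cont=0.7457 → 0.7457 [wait]  node(5,5) S=202.2103 payoff=0.0000 vs cont=0.0000 → 0.0000 [wait]  ⇒ S*(5)=79.6296
t_4: node(4,0) S=70.8734 payoff=49.1566 vs cont=47.7332 → 49.1566 [stop]  node(4,1) S=89.4676 payoff=30.5624 vs cont=29.4289 → 30.5624 [stop]  node(4,2) S=112.9400 payoff=7.0900 vs cont=12.5590 → 12.5590 [wait]  node(4,3) S=142.5706 payoff=0.0000 vs cont=3.2064 → 3.2064 [wait]  node(4,4) S=179.9750 payoff=0.0000 vs cont=0.3520 → 0.3520 [wait]  ⇒ S*(4)=89.4676
t_3: node(3,0) S=79.6296 payoff=40.4004 vs cont=38.9770 → 40.4004 [stop]  node(3,1) S=100.5210 payoff=19.5090 vs cont=20.9083 → 20.9083 [wait]  node(3,2) S=126.8934 payoff=0.0000 vs cont=7.5831 → 7.5831 [wait]  node(3,3) S=160.1847 payoff=0.0000 vs cont=1.6952 → 1.6952 [wait]  ⇒ S*(3)=79.6296
t_2: node(2,0) S=89.4676 payoff=30.5624 vs cont=29.8612 → 30.5624 [stop]  node(2,1) S=112.9400 payoff=7.0900 vs cont=13.7831 → 13.7831 [wait]  node(2,2) S=142.5706 payoff=0.0000 vs cont=4.4544 → 4.4544 [wait]  ⇒ S*(2)=89.4676
t_1: node(1,0) S=100.5210 payoff=19.5090 vs cont=21.5400 → 21.5400 [wait]  node(1,1) S=126.8934 payoff=0.0000 vs cont=8.8050 → 8.8050 [wait]  ⇒ S*(1)=-
t_0: node(0,0) S=112.9400 payoff=7.0900 vs cont=14.7119 → 14.7119 [wait]  ⇒ S*(0)=-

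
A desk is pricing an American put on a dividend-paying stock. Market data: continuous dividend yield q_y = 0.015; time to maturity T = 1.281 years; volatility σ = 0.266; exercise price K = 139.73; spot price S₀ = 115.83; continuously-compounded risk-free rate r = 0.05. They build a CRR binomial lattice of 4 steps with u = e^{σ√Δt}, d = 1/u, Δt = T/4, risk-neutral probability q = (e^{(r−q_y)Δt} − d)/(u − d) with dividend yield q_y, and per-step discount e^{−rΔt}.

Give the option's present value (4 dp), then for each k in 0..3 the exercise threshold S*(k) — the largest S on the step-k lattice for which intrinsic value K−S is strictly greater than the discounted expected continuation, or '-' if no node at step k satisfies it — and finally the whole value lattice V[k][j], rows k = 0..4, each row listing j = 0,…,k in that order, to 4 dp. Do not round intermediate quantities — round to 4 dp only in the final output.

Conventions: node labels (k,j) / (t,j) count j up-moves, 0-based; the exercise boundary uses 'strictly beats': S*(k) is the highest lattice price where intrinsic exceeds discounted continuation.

params: Δt=0.32025 u=1.16245 d=0.86025 q=0.49974 e^(-rΔt)=0.98412
t_4 payoffs: 76.2960 54.0121 23.9000 0.0000 0.0000
t_3: node(3,0) S=73.7389 payoff=65.9911 vs cont=64.1249 → 65.9911 [stop]  node(3,1) S=99.6429 payoff=40.0871 vs cont=38.3450 → 40.0871 [stop]  node(3,2) S=134.6468 payoff=5.0832 vs cont=11.7664 → 11.7664 [wait]  node(3,3) S=181.9473 payoff=0.0000 vs cont=0.0000 → 0.0000 [wait]  ⇒ S*(3)=99.6429
t_2: node(2,0) S=85.7179 payoff=54.0121 vs cont=52.2033 → 54.0121 [stop]  node(2,1) S=115.8300 payoff=23.9000 vs cont=25.5222 → 25.5222 [wait]  node(2,2) S=156.5203 payoff=0.0000 vs cont=5.7928 → 5.7928 [wait]  ⇒ S*(2)=85.7179
t_1: node(1,0) S=99.6429 payoff=40.0871 vs cont=39.1428 → 40.0871 [stop]  node(1,1) S=134.6468 payoff=5.0832 vs cont=15.4139 → 15.4139 [wait]  ⇒ S*(1)=99.6429
t_0: node(0,0) S=115.8300 payoff=23.9000 vs cont=27.3161 → 27.3161 [wait]  ⇒ S*(0)=-

price = 27.3161
boundary = - 99.6429 85.7179 99.6429
tree:
27.3161
40.0871 15.4139
54.0121 25.5222 5.7928
65.9911 40.0871 11.7664 0.0000
76.2960 54.0121 23.9000 0.0000 0.0000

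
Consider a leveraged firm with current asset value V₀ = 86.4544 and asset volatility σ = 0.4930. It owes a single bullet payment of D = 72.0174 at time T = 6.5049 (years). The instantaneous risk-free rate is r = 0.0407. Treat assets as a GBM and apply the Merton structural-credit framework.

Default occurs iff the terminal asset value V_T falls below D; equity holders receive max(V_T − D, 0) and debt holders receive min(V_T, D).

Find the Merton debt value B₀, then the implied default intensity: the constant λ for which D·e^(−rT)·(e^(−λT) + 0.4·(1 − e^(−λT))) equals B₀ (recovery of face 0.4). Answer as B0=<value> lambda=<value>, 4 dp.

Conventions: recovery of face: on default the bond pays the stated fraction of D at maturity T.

Work the structural quantities from V₀ = 86.4544 against face 72.0174:
d₁ = [ln(V₀/D) + (r + σ²/2)T] / (σ√T)
   = [ln(86.4544/72.0174) + (0.0407 + 0.5·0.4930²)·6.5049] / (0.4930·√6.5049)
   = [0.182709 + 1.055254] / 1.257382 = 0.984556
d₂ = d₁ − σ√T = 0.984556 − 1.257382 = -0.272826
N(d₁) = 0.837579,  N(d₂) = 0.392494,  e^(−rT) = 0.767398
E₀ = V₀·N(d₁) − D·e^(−rT)·N(d₂)
   = 86.4544·0.837579 − 72.0174·0.767398·0.392494 = 50.720826
B₀ = V₀ − E₀ = 86.4544 − 50.720826 = 35.733574
e^(−λT) = (B₀·e^(rT)/D − 0.4)/(1 − 0.4) = (35.7336·1.303104/72.0174 − 0.4)/0.6 = 0.41095744
λ = −ln(0.41095744)/6.5049 = 0.136707

B0=35.7336 lambda=0.1367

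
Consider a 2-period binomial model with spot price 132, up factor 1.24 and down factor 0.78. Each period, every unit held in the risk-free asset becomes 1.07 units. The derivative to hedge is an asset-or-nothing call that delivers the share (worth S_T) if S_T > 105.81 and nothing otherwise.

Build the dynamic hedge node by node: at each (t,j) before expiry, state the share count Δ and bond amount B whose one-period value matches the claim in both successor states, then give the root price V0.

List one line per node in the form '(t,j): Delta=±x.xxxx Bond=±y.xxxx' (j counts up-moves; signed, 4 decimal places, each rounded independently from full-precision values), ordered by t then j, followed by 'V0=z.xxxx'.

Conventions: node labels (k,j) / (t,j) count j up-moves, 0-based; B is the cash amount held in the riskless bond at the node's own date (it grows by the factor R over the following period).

(0,0): Delta=1.4568 Bond=-69.8796
(1,0): Delta=2.6957 Bond=-202.3220
(1,1): Delta=1.0000 Bond=0.0000
V0=122.4197

The replicating-portfolio and risk-neutral prices coincide; use p* = (1.07−0.78)/(1.24−0.78) = 0.6304 for the latter.
Expiry values: V(2,0)=0.0000, V(2,1)=127.6704, V(2,2)=202.9632
(1,0): S=102.9600. Δ = (V_up−V_dn)/(S_up−S_dn) = (127.6704−0.0000)/(127.6704−80.3088) = 2.6957. V = [p*·127.6704 + (1−p*)·0.0000]/1.07 = 75.2223. B = V − Δ·S = -202.3220.
(1,1): S=163.6800. Δ = (V_up−V_dn)/(S_up−S_dn) = (202.9632−127.6704)/(202.9632−127.6704) = 1.0000. V = [p*·202.9632 + (1−p*)·127.6704]/1.07 = 163.6800. B = V − Δ·S = 0.0000.
(0,0): S=132.0000. Δ = (V_up−V_dn)/(S_up−S_dn) = (163.6800−75.2223)/(163.6800−102.9600) = 1.4568. V = [p*·163.6800 + (1−p*)·75.2223]/1.07 = 122.4197. B = V − Δ·S = -69.8796.
Sanity check at the root: Δ(0,0)·S0 + B(0,0) reproduces V0 = 122.4197.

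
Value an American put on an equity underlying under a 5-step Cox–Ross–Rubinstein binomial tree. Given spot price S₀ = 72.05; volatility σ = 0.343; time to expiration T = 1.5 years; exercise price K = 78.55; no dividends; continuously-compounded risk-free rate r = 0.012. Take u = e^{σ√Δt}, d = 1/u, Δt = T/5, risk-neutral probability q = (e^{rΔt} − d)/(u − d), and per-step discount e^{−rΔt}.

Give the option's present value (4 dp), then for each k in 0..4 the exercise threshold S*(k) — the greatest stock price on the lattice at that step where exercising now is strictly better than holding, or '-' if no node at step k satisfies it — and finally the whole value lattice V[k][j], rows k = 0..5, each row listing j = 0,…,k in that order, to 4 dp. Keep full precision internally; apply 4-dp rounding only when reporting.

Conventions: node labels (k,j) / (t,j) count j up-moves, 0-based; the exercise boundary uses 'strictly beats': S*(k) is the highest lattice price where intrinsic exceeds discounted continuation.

params: Δt=0.30000 u=1.20668 d=0.82872 q=0.46271 e^(-rΔt)=0.99641
t_5 payoffs: 50.3868 37.5425 18.8405 0.0000 0.0000 0.0000
t_4: node(4,0) S=33.9838 payoff=44.5662 vs cont=44.2839 → 44.5662 [stop]  node(4,1) S=49.4827 payoff=29.0673 vs cont=28.7851 → 29.0673 [stop]  node(4,2) S=72.0500 payoff=6.5000 vs cont=10.0864 → 10.0864 [wait]  node(4,3) S=104.9095 payoff=0.0000 vs cont=0.0000 → 0.0000 [wait]  node(4,4) S=152.7551 payoff=0.0000 vs cont=0.0000 → 0.0000 [wait]  ⇒ S*(4)=49.4827
t_3: node(3,0) S=41.0075 payoff=37.5425 vs cont=37.2603 → 37.5425 [stop]  node(3,1) S=59.7095 payoff=18.8405 vs cont=20.2117 → 20.2117 [wait]  node(3,2) S=86.9410 payoff=0.0000 vs cont=5.3998 → 5.3998 [wait]  node(3,3) S=126.5917 payoff=0.0000 vs cont=0.0000 → 0.0000 [wait]  ⇒ S*(3)=41.0075
t_2: node(2,0) S=49.4827 payoff=29.0673 vs cont=29.4173 → 29.4173 [wait]  node(2,1) S=72.0500 payoff=6.5000 vs cont=13.3101 → 13.3101 [wait]  node(2,2) S=104.9095 payoff=0.0000 vs cont=2.8908 → 2.8908 [wait]  ⇒ S*(2)=-
t_1: node(1,0) S=59.7095 payoff=18.8405 vs cont=21.8853 → 21.8853 [wait]  node(1,1) S=86.9410 payoff=0.0000 vs cont=8.4584 → 8.4584 [wait]  ⇒ S*(1)=-
t_0: node(0,0) S=72.0500 payoff=6.5000 vs cont=15.6162 → 15.6162 [wait]  ⇒ S*(0)=-

price = 15.6162
boundary = - - - 41.0075 49.4827
tree:
15.6162
21.8853 8.4584
29.4173 13.3101 2.8908
37.5425 20.2117 5.3998 0.0000
44.5662 29.0673 10.0864 0.0000 0.0000
50.3868 37.5425 18.8405 0.0000 0.0000 0.0000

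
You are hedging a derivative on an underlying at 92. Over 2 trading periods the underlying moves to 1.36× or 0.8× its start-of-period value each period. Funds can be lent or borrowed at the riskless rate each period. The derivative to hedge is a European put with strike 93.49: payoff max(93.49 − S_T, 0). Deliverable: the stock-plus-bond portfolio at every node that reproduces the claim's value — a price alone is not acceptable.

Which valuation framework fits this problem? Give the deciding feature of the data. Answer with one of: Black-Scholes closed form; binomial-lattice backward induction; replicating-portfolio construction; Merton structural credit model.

Key observation: since the answer must list Δ and B at each node of the 1.36/0.8 lattice on 92, the replicating-portfolio method — solving the two-state system at every node — is the one that applies.

framework: replicating-portfolio construction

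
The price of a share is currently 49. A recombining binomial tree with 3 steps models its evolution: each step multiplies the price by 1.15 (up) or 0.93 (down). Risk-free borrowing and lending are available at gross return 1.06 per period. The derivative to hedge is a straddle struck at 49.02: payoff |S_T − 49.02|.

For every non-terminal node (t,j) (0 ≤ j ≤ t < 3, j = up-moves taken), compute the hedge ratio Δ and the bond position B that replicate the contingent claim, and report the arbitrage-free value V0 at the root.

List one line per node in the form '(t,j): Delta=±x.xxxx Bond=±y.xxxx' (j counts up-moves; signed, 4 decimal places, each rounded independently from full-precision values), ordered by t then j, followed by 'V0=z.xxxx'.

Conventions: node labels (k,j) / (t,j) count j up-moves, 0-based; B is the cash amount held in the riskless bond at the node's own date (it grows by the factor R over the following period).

(0,0): Delta=0.7198 Bond=-26.1816
(1,0): Delta=0.2507 Bond=-6.3770
(1,1): Delta=0.9824 Bond=-42.5509
(2,0): Delta=-1.0000 Bond=46.2453
(2,1): Delta=0.9509 Bond=-43.4553
(2,2): Delta=1.0000 Bond=-46.2453
V0=9.0872

Under the risk-neutral measure, an up-move has probability p* = (R−d)/(u−d) = 0.5909 and values discount at R = 1.06.
Payoffs at expiry: V(3,0)=9.6065, V(3,1)=0.2829, V(3,2)=11.2463, V(3,3)=25.5029
Node (2,0) S=42.3801: V=(p*·0.2829+(1−p*)·9.6065)/1.06=3.8652; Δ=(0.2829−9.6065)/(48.7371−39.4135)=-1.0000; B=V−Δ·S=46.2453
Node (2,1) S=52.4055: V=(p*·11.2463+(1−p*)·0.2829)/1.06=6.3786; Δ=(11.2463−0.2829)/(60.2663−48.7371)=0.9509; B=V−Δ·S=-43.4553
Node (2,2) S=64.8025: V=(p*·25.5029+(1−p*)·11.2463)/1.06=18.5572; Δ=(25.5029−11.2463)/(74.5229−60.2663)=1.0000; B=V−Δ·S=-46.2453
Node (1,0) S=45.5700: V=(p*·6.3786+(1−p*)·3.8652)/1.06=5.0475; Δ=(6.3786−3.8652)/(52.4055−42.3801)=0.2507; B=V−Δ·S=-6.3770
Node (1,1) S=56.3500: V=(p*·18.5572+(1−p*)·6.3786)/1.06=12.8066; Δ=(18.5572−6.3786)/(64.8025−52.4055)=0.9824; B=V−Δ·S=-42.5509
Node (0,0) S=49.0000: V=(p*·12.8066+(1−p*)·5.0475)/1.06=9.0872; Δ=(12.8066−5.0475)/(56.3500−45.5700)=0.7198; B=V−Δ·S=-26.1816
Verification: the root portfolio costs Δ(0,0)·S0 + B(0,0) = 9.0872, matching V0.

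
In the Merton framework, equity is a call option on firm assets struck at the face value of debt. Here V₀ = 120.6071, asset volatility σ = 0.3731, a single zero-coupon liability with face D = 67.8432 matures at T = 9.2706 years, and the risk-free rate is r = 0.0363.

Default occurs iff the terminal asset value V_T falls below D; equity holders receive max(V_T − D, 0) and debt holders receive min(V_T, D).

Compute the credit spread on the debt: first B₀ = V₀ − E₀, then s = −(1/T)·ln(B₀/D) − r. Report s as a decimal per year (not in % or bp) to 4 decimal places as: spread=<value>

spread=0.0234

Work the structural quantities from V₀ = 120.6071 against face 67.8432:
d₁ = [ln(V₀/D) + (r + σ²/2)T] / (σ√T)
   = [ln(120.6071/67.8432) + (0.0363 + 0.5·0.3731²)·9.2706] / (0.3731·√9.2706)
   = [0.575339 + 0.981773] / 1.136002 = 1.370695
d₂ = d₁ − σ√T = 1.370695 − 1.136002 = 0.234693
N(d₁) = 0.914765,  N(d₂) = 0.592776,  e^(−rT) = 0.714250
E₀ = V₀·N(d₁) − D·e^(−rT)·N(d₂)
   = 120.6071·0.914765 − 67.8432·0.714250·0.592776 = 81.602996
B₀ = V₀ − E₀ = 120.6071 − 81.602996 = 39.004104
spread = −(1/T)·ln(B₀/D) − r = −(1/9.2706)·ln(39.004104/67.8432) − 0.0363 = 0.02340836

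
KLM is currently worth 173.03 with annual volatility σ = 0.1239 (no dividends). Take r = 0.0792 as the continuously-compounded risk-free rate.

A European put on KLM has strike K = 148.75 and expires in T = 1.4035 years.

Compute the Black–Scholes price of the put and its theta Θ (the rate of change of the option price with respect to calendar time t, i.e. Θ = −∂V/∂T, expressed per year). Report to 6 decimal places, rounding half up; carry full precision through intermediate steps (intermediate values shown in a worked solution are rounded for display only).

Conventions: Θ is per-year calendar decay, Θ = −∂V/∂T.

σ√T = 0.1239·√1.4035 = 0.146784
d₁ = (ln(S/K) + (r+σ²/2)T) / (σ√T) = (ln(173.03/148.75) + (0.0792+0.1239²/2)·1.4035) / 0.146784 = (0.151198 + 0.121930) / 0.146784 = 1.860752
d₂ = d₁ − σ√T = 1.860752 − 0.146784 = 1.713968
e^{−rT} = 0.894798
N(−d₁) = 0.031390,  N(−d₂) = 0.043267
Put price V = K·e^{−rT}·N(−d₂) − S·N(−d₁) = 5.758926 − 5.431344 = 0.327582
φ(d₁) = (1/√(2π))·e^{−d₁²/2} = 0.070642
Θ = −S·φ(d₁)·σ/(2√T) + r·K·e^{−rT}·N(−d₂) = −0.639170 + 0.456107 = -0.183063

price = 0.327582
Θ = -0.183063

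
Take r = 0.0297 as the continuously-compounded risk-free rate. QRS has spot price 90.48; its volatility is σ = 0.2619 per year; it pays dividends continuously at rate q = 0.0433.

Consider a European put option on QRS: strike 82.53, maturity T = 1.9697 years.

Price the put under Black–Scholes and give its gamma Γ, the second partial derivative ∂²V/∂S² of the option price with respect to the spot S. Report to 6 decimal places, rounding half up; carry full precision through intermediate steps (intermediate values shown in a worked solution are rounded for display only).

σ√T = 0.2619·√1.9697 = 0.367566
d₁ = (ln(S/K) + (r−q+σ²/2)T) / (σ√T) = (ln(90.48/82.53) + (0.0297−0.0433+0.2619²/2)·1.9697) / 0.367566 = (0.091967 + 0.040765) / 0.367566 = 0.361109
d₂ = d₁ − σ√T = 0.361109 − 0.367566 = -0.006457
e^{−rT} = 0.943178
e^{−qT} = 0.918248
N(−d₁) = 0.359009,  N(−d₂) = 0.502576
Put price V = K·e^{−rT}·N(−d₂) − S·e^{−qT}·N(−d₁) = 39.120762 − 29.827561 = 9.293201
φ(d₁) = (1/√(2π))·e^{−d₁²/2} = 0.373761
Γ = e^{−qT}·φ(d₁) / (S·σ·√T) = 0.010320

price = 9.293201
Γ = 0.010320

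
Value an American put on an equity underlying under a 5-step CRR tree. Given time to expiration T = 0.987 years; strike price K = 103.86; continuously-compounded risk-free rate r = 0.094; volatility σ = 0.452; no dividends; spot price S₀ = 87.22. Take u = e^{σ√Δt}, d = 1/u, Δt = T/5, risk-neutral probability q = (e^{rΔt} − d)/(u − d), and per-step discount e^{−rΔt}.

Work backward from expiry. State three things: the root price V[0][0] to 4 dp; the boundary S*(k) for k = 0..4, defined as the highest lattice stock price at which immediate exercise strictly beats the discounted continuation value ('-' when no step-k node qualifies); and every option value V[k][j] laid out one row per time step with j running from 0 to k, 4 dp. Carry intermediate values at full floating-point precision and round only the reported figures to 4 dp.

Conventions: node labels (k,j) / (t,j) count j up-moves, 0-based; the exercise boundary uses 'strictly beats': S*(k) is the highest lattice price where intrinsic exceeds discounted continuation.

price = 21.8773
boundary = - 71.3510 58.3692 71.3510 87.2200
tree:
21.8773
32.5090 11.9119
45.4908 20.0826 4.0683
56.1106 32.5090 8.2278 0.0000
64.7982 45.4908 16.6400 0.0000 0.0000
71.9052 56.1106 32.5090 0.0000 0.0000 0.0000

Δt=0.19740  u=1.22241  d=0.81806  q=0.49628  discount=0.98162
step 5 (expiry): payoffs max(K−S,0) = 71.9052 56.1106 32.5090 0.0000 0.0000 0.0000
step 4: (k=4,j=0): S=39.0618, K−S=64.7982, hold=62.8888 ⇒ V=64.7982 exercise | (k=4,j=1): S=58.3692, K−S=45.4908, hold=43.5813 ⇒ V=45.4908 exercise | (k=4,j=2): S=87.2200, K−S=16.6400, hold=16.0744 ⇒ V=16.6400 exercise | (k=4,j=3): S=130.3311, K−S=0.0000, hold=0.0000 ⇒ V=0.0000 continue | (k=4,j=4): S=194.7512, K−S=0.0000, hold=0.0000 ⇒ V=0.0000 continue  boundary S*=87.2200
step 3: (k=3,j=0): S=47.7494, K−S=56.1106, hold=54.2012 ⇒ V=56.1106 exercise | (k=3,j=1): S=71.3510, K−S=32.5090, hold=30.5996 ⇒ V=32.5090 exercise | (k=3,j=2): S=106.6184, K−S=0.0000, hold=8.2278 ⇒ V=8.2278 continue | (k=3,j=3): S=159.3178, K−S=0.0000, hold=0.0000 ⇒ V=0.0000 continue  boundary S*=71.3510
step 2: (k=2,j=0): S=58.3692, K−S=45.4908, hold=43.5813 ⇒ V=45.4908 exercise | (k=2,j=1): S=87.2200, K−S=16.6400, hold=20.0826 ⇒ V=20.0826 continue | (k=2,j=2): S=130.3311, K−S=0.0000, hold=4.0683 ⇒ V=4.0683 continue  boundary S*=58.3692
step 1: (k=1,j=0): S=71.3510, K−S=32.5090, hold=32.2767 ⇒ V=32.5090 exercise | (k=1,j=1): S=106.6184, K−S=0.0000, hold=11.9119 ⇒ V=11.9119 continue  boundary S*=71.3510
step 0: (k=0,j=0): S=87.2200, K−S=16.6400, hold=21.8773 ⇒ V=21.8773 continue  boundary S*=-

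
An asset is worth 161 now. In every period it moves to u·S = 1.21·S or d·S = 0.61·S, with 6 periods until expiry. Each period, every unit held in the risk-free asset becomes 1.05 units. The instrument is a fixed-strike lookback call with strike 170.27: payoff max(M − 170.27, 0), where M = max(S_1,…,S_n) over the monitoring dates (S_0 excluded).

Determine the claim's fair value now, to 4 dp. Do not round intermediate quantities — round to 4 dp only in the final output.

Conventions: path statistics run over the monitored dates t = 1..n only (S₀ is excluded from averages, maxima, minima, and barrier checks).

Risk-neutral up-probability p* = (R−d)/(u−d) = (1.05−0.61)/(1.21−0.61) = 0.7333; the claim prices as the p*-weighted sum of path payoffs discounted by R^6.
Enumerate all 2^6 = 64 price paths (U = up ×1.21, D = down ×0.61); each path with k up-moves has probability p*^k·(1−p*)^(6−k).
DDDDDD: M=98.2100, payoff=0.0000, prob=0.000360
UDDDDD: M=194.8100, payoff=24.5400, prob=0.000989
DUDDDD: M=118.8341, payoff=0.0000, prob=0.000989
UUDDDD: M=235.7201, payoff=65.4501, prob=0.002719
DDUDDD: M=98.2100, payoff=0.0000, prob=0.000989
UDUDDD: M=194.8100, payoff=24.5400, prob=0.002719
DUUDDD: M=143.7893, payoff=0.0000, prob=0.002719
UUUDDD: M=285.2213, payoff=114.9513, prob=0.007478
DDDUDD: M=98.2100, payoff=0.0000, prob=0.000989
UDDUDD: M=194.8100, payoff=24.5400, prob=0.002719
DUDUDD: M=118.8341, payoff=0.0000, prob=0.002719
UUDUDD: M=235.7201, payoff=65.4501, prob=0.007478
DDUUDD: M=98.2100, payoff=0.0000, prob=0.002719
UDUUDD: M=194.8100, payoff=24.5400, prob=0.007478
DUUUDD: M=173.9850, payoff=3.7150, prob=0.007478
UUUUDD: M=345.1178, payoff=174.8478, prob=0.020566
DDDDUD: M=98.2100, payoff=0.0000, prob=0.000989
UDDDUD: M=194.8100, payoff=24.5400, prob=0.002719
DUDDUD: M=118.8341, payoff=0.0000, prob=0.002719
UUDDUD: M=235.7201, payoff=65.4501, prob=0.007478
DDUDUD: M=98.2100, payoff=0.0000, prob=0.002719
UDUDUD: M=194.8100, payoff=24.5400, prob=0.007478
DUUDUD: M=143.7893, payoff=0.0000, prob=0.007478
UUUDUD: M=285.2213, payoff=114.9513, prob=0.020566
DDDUUD: M=98.2100, payoff=0.0000, prob=0.002719
UDDUUD: M=194.8100, payoff=24.5400, prob=0.007478
DUDUUD: M=118.8341, payoff=0.0000, prob=0.007478
UUDUUD: M=235.7201, payoff=65.4501, prob=0.020566
DDUUUD: M=106.1309, payoff=0.0000, prob=0.007478
UDUUUD: M=210.5219, payoff=40.2519, prob=0.020566
DUUUUD: M=210.5219, payoff=40.2519, prob=0.020566
UUUUUD: M=417.5925, payoff=247.3225, prob=0.056556
DDDDDU: M=98.2100, payoff=0.0000, prob=0.000989
UDDDDU: M=194.8100, payoff=24.5400, prob=0.002719
DUDDDU: M=118.8341, payoff=0.0000, prob=0.002719
UUDDDU: M=235.7201, payoff=65.4501, prob=0.007478
DDUDDU: M=98.2100, payoff=0.0000, prob=0.002719
UDUDDU: M=194.8100, payoff=24.5400, prob=0.007478
DUUDDU: M=143.7893, payoff=0.0000, prob=0.007478
UUUDDU: M=285.2213, payoff=114.9513, prob=0.020566
DDDUDU: M=98.2100, payoff=0.0000, prob=0.002719
UDDUDU: M=194.8100, payoff=24.5400, prob=0.007478
DUDUDU: M=118.8341, payoff=0.0000, prob=0.007478
UUDUDU: M=235.7201, payoff=65.4501, prob=0.020566
DDUUDU: M=98.2100, payoff=0.0000, prob=0.007478
UDUUDU: M=194.8100, payoff=24.5400, prob=0.020566
DUUUDU: M=173.9850, payoff=3.7150, prob=0.020566
UUUUDU: M=345.1178, payoff=174.8478, prob=0.056556
DDDDUU: M=98.2100, payoff=0.0000, prob=0.002719
UDDDUU: M=194.8100, payoff=24.5400, prob=0.007478
DUDDUU: M=118.8341, payoff=0.0000, prob=0.007478
UUDDUU: M=235.7201, payoff=65.4501, prob=0.020566
DDUDUU: M=98.2100, payoff=0.0000, prob=0.007478
UDUDUU: M=194.8100, payoff=24.5400, prob=0.020566
DUUDUU: M=143.7893, payoff=0.0000, prob=0.020566
UUUDUU: M=285.2213, payoff=114.9513, prob=0.056556
DDDUUU: M=98.2100, payoff=0.0000, prob=0.007478
UDDUUU: M=194.8100, payoff=24.5400, prob=0.020566
DUDUUU: M=128.4183, payoff=0.0000, prob=0.020566
UUDUUU: M=254.7314, payoff=84.4614, prob=0.056556
DDUUUU: M=128.4183, payoff=0.0000, prob=0.020566
UDUUUU: M=254.7314, payoff=84.4614, prob=0.056556
DUUUUU: M=254.7314, payoff=84.4614, prob=0.056556
UUUUUU: M=505.2870, payoff=335.0170, prob=0.155528
Price = Σ prob·payoff / R^6 = 116.346339 / 1.340096 = 86.8194

price = 86.8194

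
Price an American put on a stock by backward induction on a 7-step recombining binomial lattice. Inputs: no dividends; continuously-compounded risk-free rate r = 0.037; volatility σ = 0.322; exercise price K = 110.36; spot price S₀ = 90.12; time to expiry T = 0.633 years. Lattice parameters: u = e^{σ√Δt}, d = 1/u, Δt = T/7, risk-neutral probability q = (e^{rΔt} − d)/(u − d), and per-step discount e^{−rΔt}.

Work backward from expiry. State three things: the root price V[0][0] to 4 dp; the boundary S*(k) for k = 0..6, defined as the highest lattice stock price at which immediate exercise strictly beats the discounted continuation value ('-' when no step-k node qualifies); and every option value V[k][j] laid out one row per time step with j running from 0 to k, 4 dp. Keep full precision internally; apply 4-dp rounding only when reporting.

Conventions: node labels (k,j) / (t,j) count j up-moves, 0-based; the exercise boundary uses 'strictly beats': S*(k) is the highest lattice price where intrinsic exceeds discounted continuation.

params: Δt=0.09043 u=1.10167 d=0.90771 q=0.49309 e^(-rΔt)=0.99666
t_7 payoffs: 64.6035 54.8261 42.9595 28.5571 11.0772 0.0000 0.0000 0.0000
t_6: node(6,0) S=50.4087 payoff=59.9513 vs cont=59.5827 → 59.9513 [stop]  node(6,1) S=61.1802 payoff=49.1798 vs cont=48.8112 → 49.1798 [stop]  node(6,2) S=74.2533 payoff=36.1067 vs cont=35.7380 → 36.1067 [stop]  node(6,3) S=90.1200 payoff=20.2400 vs cont=19.8714 → 20.2400 [stop]  node(6,4) S=109.3771 payoff=0.9829 vs cont=5.5964 → 5.5964 [wait]  node(6,5) S=132.7491 payoff=0.0000 vs cont=0.0000 → 0.0000 [wait]  node(6,6) S=161.1153 payoff=0.0000 vs cont=0.0000 → 0.0000 [wait]  ⇒ S*(6)=90.1200
t_5: node(5,0) S=55.5339 payoff=54.8261 vs cont=54.4575 → 54.8261 [stop]  node(5,1) S=67.4005 payoff=42.9595 vs cont=42.5908 → 42.9595 [stop]  node(5,2) S=81.8029 payoff=28.5571 vs cont=28.1885 → 28.5571 [stop]  node(5,3) S=99.2828 payoff=11.0772 vs cont=12.9759 → 12.9759 [wait]  node(5,4) S=120.4978 payoff=0.0000 vs cont=2.8274 → 2.8274 [wait]  node(5,5) S=146.2461 payoff=0.0000 vs cont=0.0000 → 0.0000 [wait]  ⇒ S*(5)=81.8029
t_4: node(4,0) S=61.1802 payoff=49.1798 vs cont=48.8112 → 49.1798 [stop]  node(4,1) S=74.2533 payoff=36.1067 vs cont=35.7380 → 36.1067 [stop]  node(4,2) S=90.1200 payoff=20.2400 vs cont=20.8044 → 20.8044 [wait]  node(4,3) S=109.3771 payoff=0.9829 vs cont=7.9451 → 7.9451 [wait]  node(4,4) S=132.7491 payoff=0.0000 vs cont=1.4284 → 1.4284 [wait]  ⇒ S*(4)=74.2533
t_3: node(3,0) S=67.4005 payoff=42.9595 vs cont=42.5908 → 42.9595 [stop]  node(3,1) S=81.8029 payoff=28.5571 vs cont=28.4659 → 28.5571 [stop]  node(3,2) S=99.2828 payoff=11.0772 vs cont=14.4153 → 14.4153 [wait]  node(3,3) S=120.4978 payoff=0.0000 vs cont=4.7160 → 4.7160 [wait]  ⇒ S*(3)=81.8029
t_2: node(2,0) S=74.2533 payoff=36.1067 vs cont=35.7380 → 36.1067 [stop]  node(2,1) S=90.1200 payoff=20.2400 vs cont=21.5118 → 21.5118 [wait]  node(2,2) S=109.3771 payoff=0.9829 vs cont=9.6005 → 9.6005 [wait]  ⇒ S*(2)=74.2533
t_1: node(1,0) S=81.8029 payoff=28.5571 vs cont=28.8135 → 28.8135 [wait]  node(1,1) S=99.2828 payoff=11.0772 vs cont=15.5862 → 15.5862 [wait]  ⇒ S*(1)=-
t_0: node(0,0) S=90.1200 payoff=20.2400 vs cont=22.2168 → 22.2168 [wait]  ⇒ S*(0)=-

price = 22.2168
boundary = - - 74.2533 81.8029 74.2533 81.8029 90.1200
tree:
22.2168
28.8135 15.5862
36.1067 21.5118 9.6005
42.9595 28.5571 14.4153 4.7160
49.1798 36.1067 20.8044 7.9451 1.4284
54.8261 42.9595 28.5571 12.9759 2.8274 0.0000
59.9513 49.1798 36.1067 20.2400 5.5964 0.0000 0.0000
64.6035 54.8261 42.9595 28.5571 11.0772 0.0000 0.0000 0.0000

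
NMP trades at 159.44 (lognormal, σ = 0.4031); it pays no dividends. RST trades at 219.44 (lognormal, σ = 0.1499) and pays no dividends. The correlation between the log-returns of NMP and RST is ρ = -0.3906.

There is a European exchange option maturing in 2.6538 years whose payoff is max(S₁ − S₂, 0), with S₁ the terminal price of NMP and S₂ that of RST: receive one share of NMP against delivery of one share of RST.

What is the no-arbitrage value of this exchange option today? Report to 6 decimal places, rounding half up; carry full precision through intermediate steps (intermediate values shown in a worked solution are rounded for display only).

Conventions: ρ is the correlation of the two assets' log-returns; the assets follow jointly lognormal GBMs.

σ_eff = √(σ₁² + σ₂² − 2ρσ₁σ₂) = √(0.4031² + 0.1499² − 2·-0.3906·0.4031·0.1499) = 0.481833
d₁ = (ln(S₁/S₂) + (q₂ − q₁ + σ_eff²/2)T) / (σ_eff√T) = (ln(159.44/219.44) + (0.0 − 0.0 + 0.116082)·2.6538) / 0.784930 = -0.014464
d₂ = d₁ − σ_eff√T = -0.014464 − 0.784930 = -0.799394
N(d₁) = 0.494230,  N(d₂) = 0.212031
V = S₁·e^{−q₁T}·N(d₁) − S₂·e^{−q₂T}·N(d₂) = 78.799987 − 46.528050 = 32.271938
Key observation: no risk-free rate is needed — with the second asset as numeraire the exchange option is a call on the ratio S₁/S₂, and r cancels out of the value.

exchange price = 32.271938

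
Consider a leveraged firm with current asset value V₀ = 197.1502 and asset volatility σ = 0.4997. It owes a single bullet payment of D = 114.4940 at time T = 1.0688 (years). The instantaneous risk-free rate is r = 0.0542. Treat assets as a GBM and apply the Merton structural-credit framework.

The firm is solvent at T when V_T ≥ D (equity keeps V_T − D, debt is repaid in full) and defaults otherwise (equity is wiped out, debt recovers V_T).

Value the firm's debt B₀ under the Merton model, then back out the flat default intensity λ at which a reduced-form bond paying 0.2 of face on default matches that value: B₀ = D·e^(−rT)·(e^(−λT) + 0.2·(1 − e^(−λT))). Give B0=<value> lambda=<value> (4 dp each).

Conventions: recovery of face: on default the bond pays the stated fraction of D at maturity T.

Apply the equity-as-call identities (strike 114.4940, horizon 1.0688 years):
d₁ = [ln(V₀/D) + (r + σ²/2)T] / (σ√T)
   = [ln(197.1502/114.4940) + (0.0542 + 0.5·0.4997²)·1.0688] / (0.4997·√1.0688)
   = [0.543443 + 0.191369] / 0.516604 = 1.422390
d₂ = d₁ − σ√T = 1.422390 − 0.516604 = 0.905786
N(d₁) = 0.922543,  N(d₂) = 0.817476,  e^(−rT) = 0.943717
E₀ = V₀·N(d₁) − D·e^(−rT)·N(d₂)
   = 197.1502·0.922543 − 114.4940·0.943717·0.817476 = 93.551457
B₀ = V₀ − E₀ = 197.1502 − 93.551457 = 103.598743
e^(−λT) = (B₀·e^(rT)/D − 0.2)/(1 − 0.2) = (103.5987·1.059640/114.4940 − 0.2)/0.8 = 0.94850491
λ = −ln(0.94850491)/1.0688 = 0.049465

B0=103.5987 lambda=0.0495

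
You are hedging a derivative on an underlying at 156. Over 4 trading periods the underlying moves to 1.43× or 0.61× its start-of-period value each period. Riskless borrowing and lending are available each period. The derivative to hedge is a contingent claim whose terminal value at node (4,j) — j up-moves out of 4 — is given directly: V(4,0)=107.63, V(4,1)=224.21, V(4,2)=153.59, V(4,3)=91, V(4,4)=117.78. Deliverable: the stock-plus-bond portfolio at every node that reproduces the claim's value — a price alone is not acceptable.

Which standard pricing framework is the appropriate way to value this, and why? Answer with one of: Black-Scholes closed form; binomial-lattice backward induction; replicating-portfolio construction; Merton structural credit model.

framework: replicating-portfolio construction

Key observation: what is demanded is not a single number but the (Δ, B) position at each node of the 1.43/0.61 tree starting at 156; constructing those positions is the replicating-portfolio method.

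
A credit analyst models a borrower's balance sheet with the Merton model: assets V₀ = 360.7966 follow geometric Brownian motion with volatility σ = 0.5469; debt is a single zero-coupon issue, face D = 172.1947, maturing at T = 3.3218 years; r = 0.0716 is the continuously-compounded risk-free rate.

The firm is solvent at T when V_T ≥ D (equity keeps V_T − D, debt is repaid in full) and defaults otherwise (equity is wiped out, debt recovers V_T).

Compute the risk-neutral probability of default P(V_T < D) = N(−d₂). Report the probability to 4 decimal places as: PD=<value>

Work the structural quantities from V₀ = 360.7966 against face 172.1947:
d₁ = [ln(V₀/D) + (r + σ²/2)T] / (σ√T)
   = [ln(360.7966/172.1947) + (0.0716 + 0.5·0.5469²)·3.3218] / (0.5469·√3.3218)
   = [0.739689 + 0.734615] / 0.996769 = 1.479082
d₂ = d₁ − σ√T = 1.479082 − 0.996769 = 0.482313
risk-neutral PD = N(−d₂) = N(-0.482313) = 0.314792

PD=0.3148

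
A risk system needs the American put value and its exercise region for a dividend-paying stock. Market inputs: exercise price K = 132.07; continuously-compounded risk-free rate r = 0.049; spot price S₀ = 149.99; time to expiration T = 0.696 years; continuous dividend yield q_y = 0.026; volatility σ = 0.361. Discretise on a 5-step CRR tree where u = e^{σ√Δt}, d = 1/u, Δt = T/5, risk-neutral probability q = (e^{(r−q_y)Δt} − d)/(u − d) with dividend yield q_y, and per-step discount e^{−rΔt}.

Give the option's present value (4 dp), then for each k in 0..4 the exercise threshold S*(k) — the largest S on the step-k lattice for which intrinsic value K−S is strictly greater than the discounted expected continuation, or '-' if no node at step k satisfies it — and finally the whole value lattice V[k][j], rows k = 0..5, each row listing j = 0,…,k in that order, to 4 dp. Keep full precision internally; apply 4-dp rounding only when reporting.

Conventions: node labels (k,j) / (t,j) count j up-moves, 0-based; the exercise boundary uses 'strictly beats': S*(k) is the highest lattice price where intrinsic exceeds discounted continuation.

params: Δt=0.13920 u=1.14418 d=0.87399 q=0.47825 e^(-rΔt)=0.99320
t_5 payoffs: 55.5822 31.9363 0.9804 0.0000 0.0000 0.0000
t_4: node(4,0) S=87.5158 payoff=44.5542 vs cont=43.9726 → 44.5542 [stop]  node(4,1) S=114.5709 payoff=17.4991 vs cont=17.0152 → 17.4991 [stop]  node(4,2) S=149.9900 payoff=0.0000 vs cont=0.5080 → 0.5080 [wait]  node(4,3) S=196.3587 payoff=0.0000 vs cont=0.0000 → 0.0000 [wait]  node(4,4) S=257.0622 payoff=0.0000 vs cont=0.0000 → 0.0000 [wait]  ⇒ S*(4)=114.5709
t_3: node(3,0) S=100.1337 payoff=31.9363 vs cont=31.4003 → 31.9363 [stop]  node(3,1) S=131.0896 payoff=0.9804 vs cont=9.3094 → 9.3094 [wait]  node(3,2) S=171.6154 payoff=0.0000 vs cont=0.2633 → 0.2633 [wait]  node(3,3) S=224.6696 payoff=0.0000 vs cont=0.0000 → 0.0000 [wait]  ⇒ S*(3)=100.1337
t_2: node(2,0) S=114.5709 payoff=17.4991 vs cont=20.9715 → 20.9715 [wait]  node(2,1) S=149.9900 payoff=0.0000 vs cont=4.9493 → 4.9493 [wait]  node(2,2) S=196.3587 payoff=0.0000 vs cont=0.1364 → 0.1364 [wait]  ⇒ S*(2)=-
t_1: node(1,0) S=131.0896 payoff=0.9804 vs cont=13.2184 → 13.2184 [wait]  node(1,1) S=171.6154 payoff=0.0000 vs cont=2.6295 → 2.6295 [wait]  ⇒ S*(1)=-
t_0: node(0,0) S=149.9900 payoff=0.0000 vs cont=8.0989 → 8.0989 [wait]  ⇒ S*(0)=-

price = 8.0989
boundary = - - - 100.1337 114.5709
tree:
8.0989
13.2184 2.6295
20.9715 4.9493 0.1364
31.9363 9.3094 0.2633 0.0000
44.5542 17.4991 0.5080 0.0000 0.0000
55.5822 31.9363 0.9804 0.0000 0.0000 0.0000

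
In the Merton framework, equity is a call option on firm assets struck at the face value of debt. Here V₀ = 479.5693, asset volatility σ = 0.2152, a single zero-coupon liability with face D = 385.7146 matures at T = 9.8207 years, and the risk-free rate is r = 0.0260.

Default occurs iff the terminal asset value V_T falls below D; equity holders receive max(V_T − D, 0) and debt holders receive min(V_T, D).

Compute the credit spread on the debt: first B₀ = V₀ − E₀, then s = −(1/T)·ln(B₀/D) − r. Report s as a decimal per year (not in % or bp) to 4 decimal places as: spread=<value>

spread=0.0128

With assets at 479.5693 and a single debt payment of 385.7146 at 9.8207 years:
d₁ = [ln(V₀/D) + (r + σ²/2)T] / (σ√T)
   = [ln(479.5693/385.7146) + (0.0260 + 0.5·0.2152²)·9.8207] / (0.2152·√9.8207)
   = [0.217791 + 0.482742] / 0.674394 = 1.038759
d₂ = d₁ − σ√T = 1.038759 − 0.674394 = 0.364365
N(d₁) = 0.850542,  N(d₂) = 0.642207,  e^(−rT) = 0.774654
E₀ = V₀·N(d₁) − D·e^(−rT)·N(d₂)
   = 479.5693·0.850542 − 385.7146·0.774654·0.642207 = 216.004930
B₀ = V₀ − E₀ = 479.5693 − 216.004930 = 263.564370
spread = −(1/T)·ln(B₀/D) − r = −(1/9.8207)·ln(263.564370/385.7146) − 0.0260 = 0.01277525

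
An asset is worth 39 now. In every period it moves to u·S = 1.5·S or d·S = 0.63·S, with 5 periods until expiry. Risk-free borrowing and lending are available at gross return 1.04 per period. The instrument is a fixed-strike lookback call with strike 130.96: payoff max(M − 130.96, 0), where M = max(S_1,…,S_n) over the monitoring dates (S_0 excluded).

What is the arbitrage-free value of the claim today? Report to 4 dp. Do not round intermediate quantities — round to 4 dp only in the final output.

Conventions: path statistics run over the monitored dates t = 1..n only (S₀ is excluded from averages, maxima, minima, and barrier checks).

Under the martingale measure an up-move has probability p* = 0.4713; value the claim as the probability-weighted average of per-path payoffs, discounted 5 periods at R = 1.04.
Enumerate all 2^5 = 32 price paths (U = up ×1.5, D = down ×0.63); each path with k up-moves has probability p*^k·(1−p*)^(5−k).
DDDDD: M=24.5700, payoff=0.0000, prob=0.041323
UDDDD: M=58.5000, payoff=0.0000, prob=0.036831
DUDDD: M=36.8550, payoff=0.0000, prob=0.036831
UUDDD: M=87.7500, payoff=0.0000, prob=0.032828
DDUDD: M=24.5700, payoff=0.0000, prob=0.036831
UDUDD: M=58.5000, payoff=0.0000, prob=0.032828
DUUDD: M=55.2825, payoff=0.0000, prob=0.032828
UUUDD: M=131.6250, payoff=0.6650, prob=0.029260
DDDUD: M=24.5700, payoff=0.0000, prob=0.036831
UDDUD: M=58.5000, payoff=0.0000, prob=0.032828
DUDUD: M=36.8550, payoff=0.0000, prob=0.032828
UUDUD: M=87.7500, payoff=0.0000, prob=0.029260
DDUUD: M=34.8280, payoff=0.0000, prob=0.032828
UDUUD: M=82.9237, payoff=0.0000, prob=0.029260
DUUUD: M=82.9237, payoff=0.0000, prob=0.029260
UUUUD: M=197.4375, payoff=66.4775, prob=0.026079
DDDDU: M=24.5700, payoff=0.0000, prob=0.036831
UDDDU: M=58.5000, payoff=0.0000, prob=0.032828
DUDDU: M=36.8550, payoff=0.0000, prob=0.032828
UUDDU: M=87.7500, payoff=0.0000, prob=0.029260
DDUDU: M=24.5700, payoff=0.0000, prob=0.032828
UDUDU: M=58.5000, payoff=0.0000, prob=0.029260
DUUDU: M=55.2825, payoff=0.0000, prob=0.029260
UUUDU: M=131.6250, payoff=0.6650, prob=0.026079
DDDUU: M=24.5700, payoff=0.0000, prob=0.032828
UDDUU: M=58.5000, payoff=0.0000, prob=0.029260
DUDUU: M=52.2420, payoff=0.0000, prob=0.029260
UUDUU: M=124.3856, payoff=0.0000, prob=0.026079
DDUUU: M=52.2420, payoff=0.0000, prob=0.029260
UDUUU: M=124.3856, payoff=0.0000, prob=0.026079
DUUUU: M=124.3856, payoff=0.0000, prob=0.026079
UUUUU: M=296.1562, payoff=165.1962, prob=0.023245
Price = Σ prob·payoff / R^5 = 5.610421 / 1.216653 = 4.6114

price = 4.6114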